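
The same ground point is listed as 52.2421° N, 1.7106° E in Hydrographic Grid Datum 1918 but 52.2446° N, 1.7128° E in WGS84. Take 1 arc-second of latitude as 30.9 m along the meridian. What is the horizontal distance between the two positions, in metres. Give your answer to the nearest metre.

316 m

Δφ = 52.2446° − 52.2421° = +0.0025°; Δλ = 1.7128° − 1.7106° = +0.0022°.
1° of latitude = 3600 × 30.90 = 111240 m.
ΔN = Δφ × 111240 = 278.1 m; ΔE = Δλ × 111240 × cos(52.2421°) = +0.0022 × 111240 × 0.612326 = 149.9 m.
Distance = √(ΔE² + ΔN²) = √(149.9² + 278.1²) = 315.9 m.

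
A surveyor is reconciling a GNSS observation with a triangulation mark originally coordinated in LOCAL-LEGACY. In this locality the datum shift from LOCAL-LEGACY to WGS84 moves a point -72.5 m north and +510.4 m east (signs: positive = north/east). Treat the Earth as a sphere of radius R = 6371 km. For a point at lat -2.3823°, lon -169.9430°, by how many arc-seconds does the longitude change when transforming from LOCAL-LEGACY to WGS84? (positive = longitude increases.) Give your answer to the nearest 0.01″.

Δλ = 16.54″

At latitude -2.3823°, cos φ = 0.999136.
One radian of longitude at latitude φ spans R cos φ, so Δλ = ΔE / (R cos φ) = 510.4 / (6371000 × 0.999136) = 8.0182e-05 rad = 16.539″.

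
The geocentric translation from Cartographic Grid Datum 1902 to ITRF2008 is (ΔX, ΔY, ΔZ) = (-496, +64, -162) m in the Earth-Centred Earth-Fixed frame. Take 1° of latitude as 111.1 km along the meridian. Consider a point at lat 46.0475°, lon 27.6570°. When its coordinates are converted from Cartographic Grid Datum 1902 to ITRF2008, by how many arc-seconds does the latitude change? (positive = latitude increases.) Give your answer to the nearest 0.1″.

sin φ = 0.719915, cos φ = 0.694062, sin λ = 0.464177, cos λ = 0.885742.
North component: ΔN = −sin φ cos λ·ΔX − sin φ sin λ·ΔY + cos φ·ΔZ = −(0.719915)(0.885742)(-496) − (0.719915)(0.464177)(64) + (0.694062)(-162) = 182.45 m.
1° of latitude spans 111100 m, so Δφ = 182.45 / 111100 × 3600 = 5.912″.

Δφ = 5.9″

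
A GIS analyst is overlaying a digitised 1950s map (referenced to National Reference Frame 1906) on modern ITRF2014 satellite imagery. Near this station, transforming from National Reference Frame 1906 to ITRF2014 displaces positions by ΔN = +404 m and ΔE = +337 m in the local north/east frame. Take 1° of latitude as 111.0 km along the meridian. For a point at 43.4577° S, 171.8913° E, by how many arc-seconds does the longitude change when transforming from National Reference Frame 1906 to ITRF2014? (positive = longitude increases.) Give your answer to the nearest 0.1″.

At latitude -43.4577°, cos φ = 0.725882.
1° of longitude at this latitude = 111.0 × cos φ = 80.57 km, so Δλ = 337.0 / 80572.9 = 0.0041825° = 15.057″.

Δλ = 15.1″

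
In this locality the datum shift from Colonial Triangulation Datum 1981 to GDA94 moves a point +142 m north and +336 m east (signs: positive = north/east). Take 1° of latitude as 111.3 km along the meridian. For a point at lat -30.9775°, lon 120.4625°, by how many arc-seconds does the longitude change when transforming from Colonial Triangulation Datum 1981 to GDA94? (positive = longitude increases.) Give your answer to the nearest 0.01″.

At latitude -30.9775°, cos φ = 0.857369.
1° of longitude at this latitude = 111.3 × cos φ = 95.43 km, so Δλ = 336.0 / 95425.2 = 0.0035211° = 12.676″.

Δλ = 12.68″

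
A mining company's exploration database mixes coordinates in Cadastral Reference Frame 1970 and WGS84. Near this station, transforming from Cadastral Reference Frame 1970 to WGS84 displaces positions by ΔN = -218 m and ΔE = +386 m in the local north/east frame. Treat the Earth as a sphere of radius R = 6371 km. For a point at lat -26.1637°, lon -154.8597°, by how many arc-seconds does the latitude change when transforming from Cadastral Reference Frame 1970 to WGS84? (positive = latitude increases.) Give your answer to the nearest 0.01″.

On a sphere of radius R, 1 rad of latitude = R, so Δφ = ΔN / R = -218.0 / 6371000 = -3.4218e-05 rad = -7.058″.

Δφ = -7.06″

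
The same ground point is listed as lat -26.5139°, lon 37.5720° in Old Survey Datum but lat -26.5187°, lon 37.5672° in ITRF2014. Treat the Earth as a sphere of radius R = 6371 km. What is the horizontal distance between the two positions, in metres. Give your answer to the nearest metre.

Δφ = -26.5187° − -26.5139° = -0.0048°; Δλ = 37.5672° − 37.5720° = -0.0048°.
1° along a meridian = πR/180 = 111195 m.
ΔN = Δφ × 111195 = -533.7 m; ΔE = Δλ × 111195 × cos(-26.5139°) = -0.0048 × 111195 × 0.894826 = -477.6 m.
Distance = √(ΔE² + ΔN²) = √((-477.6)² + (-533.7)²) = 716.2 m.

716 m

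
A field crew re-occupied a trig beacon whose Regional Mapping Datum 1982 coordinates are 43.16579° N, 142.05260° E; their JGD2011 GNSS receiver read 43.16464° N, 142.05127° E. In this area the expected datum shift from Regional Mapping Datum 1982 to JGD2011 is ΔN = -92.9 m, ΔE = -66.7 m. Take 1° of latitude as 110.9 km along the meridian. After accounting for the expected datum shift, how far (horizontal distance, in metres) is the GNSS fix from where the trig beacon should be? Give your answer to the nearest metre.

54 m

Observed coordinate differences: Δφ = -0.00115°, Δλ = -0.00133°.
Converting to metres (1° lat = 110900 m, cos φ = 0.729377): observed ΔN = -127.5 m, observed ΔE = -107.6 m.
Subtracting the expected shift leaves a residual of -127.5 − (-92.9) = -34.6 m north and -107.6 − (-66.7) = -40.9 m east.
Residual distance = √((-34.6)² + (-40.9)²) = 53.6 m.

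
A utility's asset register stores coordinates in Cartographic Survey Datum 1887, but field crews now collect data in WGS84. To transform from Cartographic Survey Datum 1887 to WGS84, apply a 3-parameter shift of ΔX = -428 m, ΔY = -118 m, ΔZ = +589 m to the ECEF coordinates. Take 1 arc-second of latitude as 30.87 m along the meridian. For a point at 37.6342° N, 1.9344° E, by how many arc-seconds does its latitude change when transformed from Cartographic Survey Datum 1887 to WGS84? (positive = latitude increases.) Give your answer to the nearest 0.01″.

Δφ = 23.65″

sin φ = 0.610618, cos φ = 0.791925, sin λ = 0.033755, cos λ = 0.999430.
North component: ΔN = −sin φ cos λ·ΔX − sin φ sin λ·ΔY + cos φ·ΔZ = −(0.610618)(0.999430)(-428) − (0.610618)(0.033755)(-118) + (0.791925)(589) = 730.07 m.
1° of latitude spans 3600 × 30.87 = 111132 m, so Δφ = 730.07 / 111132 × 3600 = 23.650″.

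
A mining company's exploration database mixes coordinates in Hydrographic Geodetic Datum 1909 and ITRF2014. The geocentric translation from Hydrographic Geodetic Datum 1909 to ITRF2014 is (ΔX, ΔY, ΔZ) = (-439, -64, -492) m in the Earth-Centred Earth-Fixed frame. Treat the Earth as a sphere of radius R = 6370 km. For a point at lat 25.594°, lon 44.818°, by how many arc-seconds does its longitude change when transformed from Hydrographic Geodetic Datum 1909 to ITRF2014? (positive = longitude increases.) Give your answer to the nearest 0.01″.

sin φ = 0.431991, cos φ = 0.901878, sin λ = 0.704857, cos λ = 0.709349.
East component: ΔE = −sin λ·ΔX + cos λ·ΔY = −(0.704857)(-439) + (0.709349)(-64) = 264.03 m.
1° of latitude spans πR/180 = 111177 m; at latitude φ, 1° of longitude spans that × cos φ = 100268.5 m, so Δλ = 264.03 / 100268.5 × 3600 = 9.480″.

Δλ = 9.48″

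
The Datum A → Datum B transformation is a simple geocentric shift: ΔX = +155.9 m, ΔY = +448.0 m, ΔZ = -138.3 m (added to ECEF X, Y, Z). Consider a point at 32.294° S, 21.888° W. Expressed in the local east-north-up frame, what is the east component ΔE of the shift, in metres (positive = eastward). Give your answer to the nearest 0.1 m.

ΔE = 473.8 m

The local east axis at (φ, λ) is (−sin λ, cos λ, 0), so ΔE = −sin(-21.888°)·155.9 + cos(-21.888°)·448.0 = 473.82 m.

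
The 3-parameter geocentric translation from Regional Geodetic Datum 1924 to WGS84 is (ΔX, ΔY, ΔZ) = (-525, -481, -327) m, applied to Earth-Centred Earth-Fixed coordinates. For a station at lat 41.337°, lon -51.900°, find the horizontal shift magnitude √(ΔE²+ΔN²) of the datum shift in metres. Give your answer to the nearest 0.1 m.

763.7 m

At φ = 41.337°, λ = -51.900°: sin φ = 0.660487, cos φ = 0.750838, sin λ = -0.786935, cos λ = 0.617036.
ΔE = −sin λ·ΔX + cos λ·ΔY = −(-0.786935)·(-525) + (0.617036)·(-481) = -709.94 m.
ΔN = −sin φ cos λ·ΔX − sin φ sin λ·ΔY + cos φ·ΔZ = −(0.660487)(0.617036)(-525) − (0.660487)(-0.786935)(-481) + (0.750838)(-327) = -281.57 m.
Horizontal magnitude = √(ΔE² + ΔN²) = √((-709.94)² + (-281.57)²) = 763.73 m.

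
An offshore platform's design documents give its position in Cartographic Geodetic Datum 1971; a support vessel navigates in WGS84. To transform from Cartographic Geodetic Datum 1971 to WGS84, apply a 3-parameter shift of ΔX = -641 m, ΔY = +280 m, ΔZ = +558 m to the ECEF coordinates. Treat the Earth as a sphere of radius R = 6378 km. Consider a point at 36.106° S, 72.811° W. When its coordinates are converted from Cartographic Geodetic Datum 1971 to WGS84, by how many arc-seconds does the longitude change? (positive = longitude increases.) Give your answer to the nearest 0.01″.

Δλ = -21.20″

sin φ = -0.589281, cos φ = 0.807928, sin λ = -0.955335, cos λ = 0.295525.
East component: ΔE = −sin λ·ΔX + cos λ·ΔY = −(-0.955335)(-641) + (0.295525)(280) = -529.62 m.
1° of latitude spans πR/180 = 111317 m; at latitude φ, 1° of longitude spans that × cos φ = 89936.2 m, so Δλ = -529.62 / 89936.2 × 3600 = -21.200″.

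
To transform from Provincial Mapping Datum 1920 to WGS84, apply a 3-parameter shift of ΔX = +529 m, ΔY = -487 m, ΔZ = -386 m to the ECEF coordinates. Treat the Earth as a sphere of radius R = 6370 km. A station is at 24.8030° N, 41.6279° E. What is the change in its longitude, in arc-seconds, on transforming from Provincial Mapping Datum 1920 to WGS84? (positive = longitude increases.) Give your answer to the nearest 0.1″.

Δλ = -25.5″

sin φ = 0.419500, cos φ = 0.907756, sin λ = 0.664290, cos λ = 0.747475.
East component: ΔE = −sin λ·ΔX + cos λ·ΔY = −(0.664290)(529) + (0.747475)(-487) = -715.43 m.
1° of latitude spans πR/180 = 111177 m; at latitude φ, 1° of longitude spans that × cos φ = 100922.0 m, so Δλ = -715.43 / 100922.0 × 3600 = -25.520″.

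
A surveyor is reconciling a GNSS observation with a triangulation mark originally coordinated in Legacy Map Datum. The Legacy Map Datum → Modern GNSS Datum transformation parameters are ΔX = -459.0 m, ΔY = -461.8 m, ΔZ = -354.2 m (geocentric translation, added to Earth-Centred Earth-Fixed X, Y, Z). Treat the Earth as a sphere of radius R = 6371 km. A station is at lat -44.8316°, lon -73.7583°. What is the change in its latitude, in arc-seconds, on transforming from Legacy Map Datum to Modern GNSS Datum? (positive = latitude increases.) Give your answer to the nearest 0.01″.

Δφ = -0.94″

sin φ = -0.705025, cos φ = 0.709182, sin λ = -0.960090, cos λ = 0.279690.
North component: ΔN = −sin φ cos λ·ΔX − sin φ sin λ·ΔY + cos φ·ΔZ = −(-0.705025)(0.279690)(-459.0) − (-0.705025)(-0.960090)(-461.8) + (0.709182)(-354.2) = -29.11 m.
1° of latitude spans πR/180 = 111195 m, so Δφ = -29.11 / 111195 × 3600 = -0.943″.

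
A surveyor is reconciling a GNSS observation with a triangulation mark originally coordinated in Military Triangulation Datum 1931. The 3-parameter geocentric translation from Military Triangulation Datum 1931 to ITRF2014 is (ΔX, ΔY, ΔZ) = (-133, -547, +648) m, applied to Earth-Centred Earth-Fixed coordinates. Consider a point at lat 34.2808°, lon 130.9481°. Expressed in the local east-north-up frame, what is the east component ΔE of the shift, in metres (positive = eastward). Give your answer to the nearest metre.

At φ = 34.2808°, λ = 130.9481°: sin φ = 0.563249, cos φ = 0.826287, sin λ = 0.755304, cos λ = -0.655375.
ΔE = −sin λ·ΔX + cos λ·ΔY = −(0.755304)·(-133) + (-0.655375)·(-547) = 458.95 m.

ΔE = 459 m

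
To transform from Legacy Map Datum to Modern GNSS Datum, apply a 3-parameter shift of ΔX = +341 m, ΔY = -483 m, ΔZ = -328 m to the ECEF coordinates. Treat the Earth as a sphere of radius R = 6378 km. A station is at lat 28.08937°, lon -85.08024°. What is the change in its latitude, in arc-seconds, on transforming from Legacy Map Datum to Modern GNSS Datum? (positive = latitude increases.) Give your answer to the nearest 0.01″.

sin φ = 0.470848, cos φ = 0.882214, sin λ = -0.996316, cos λ = 0.085761.
North component: ΔN = −sin φ cos λ·ΔX − sin φ sin λ·ΔY + cos φ·ΔZ = −(0.470848)(0.085761)(341) − (0.470848)(-0.996316)(-483) + (0.882214)(-328) = -529.72 m.
1° of latitude spans πR/180 = 111317 m, so Δφ = -529.72 / 111317 × 3600 = -17.131″.

Δφ = -17.13″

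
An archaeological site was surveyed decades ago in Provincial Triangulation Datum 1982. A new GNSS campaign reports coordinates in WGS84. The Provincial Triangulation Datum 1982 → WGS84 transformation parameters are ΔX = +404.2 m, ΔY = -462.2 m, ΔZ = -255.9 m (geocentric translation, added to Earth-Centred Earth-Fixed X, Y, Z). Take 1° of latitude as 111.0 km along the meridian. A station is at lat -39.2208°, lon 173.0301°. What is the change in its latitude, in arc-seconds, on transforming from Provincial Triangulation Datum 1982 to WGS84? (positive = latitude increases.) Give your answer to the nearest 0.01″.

Δφ = -15.81″

sin φ = -0.632311, cos φ = 0.774715, sin λ = 0.121348, cos λ = -0.992610.
North component: ΔN = −sin φ cos λ·ΔX − sin φ sin λ·ΔY + cos φ·ΔZ = −(-0.632311)(-0.992610)(404.2) − (-0.632311)(0.121348)(-462.2) + (0.774715)(-255.9) = -487.41 m.
1° of latitude spans 111000 m, so Δφ = -487.41 / 111000 × 3600 = -15.808″.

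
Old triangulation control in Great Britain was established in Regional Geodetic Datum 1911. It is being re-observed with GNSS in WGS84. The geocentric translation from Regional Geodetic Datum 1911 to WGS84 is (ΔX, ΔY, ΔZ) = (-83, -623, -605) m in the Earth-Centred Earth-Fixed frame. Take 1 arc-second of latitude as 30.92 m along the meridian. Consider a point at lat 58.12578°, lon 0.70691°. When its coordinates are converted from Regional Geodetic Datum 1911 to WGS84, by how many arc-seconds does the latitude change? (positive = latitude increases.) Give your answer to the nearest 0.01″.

Δφ = -7.84″

sin φ = 0.849209, cos φ = 0.528056, sin λ = 0.012338, cos λ = 0.999924.
North component: ΔN = −sin φ cos λ·ΔX − sin φ sin λ·ΔY + cos φ·ΔZ = −(0.849209)(0.999924)(-83) − (0.849209)(0.012338)(-623) + (0.528056)(-605) = -242.47 m.
1° of latitude spans 3600 × 30.92 = 111312 m, so Δφ = -242.47 / 111312 × 3600 = -7.842″.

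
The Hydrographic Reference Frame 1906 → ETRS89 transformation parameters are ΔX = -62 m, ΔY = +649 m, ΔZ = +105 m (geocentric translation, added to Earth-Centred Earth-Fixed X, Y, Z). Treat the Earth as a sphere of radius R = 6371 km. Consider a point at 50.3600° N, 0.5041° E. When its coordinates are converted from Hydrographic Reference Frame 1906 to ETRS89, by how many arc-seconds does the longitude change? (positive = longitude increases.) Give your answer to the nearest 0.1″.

Δλ = 33.0″

sin φ = 0.770068, cos φ = 0.637962, sin λ = 0.008798, cos λ = 0.999961.
East component: ΔE = −sin λ·ΔX + cos λ·ΔY = −(0.008798)(-62) + (0.999961)(649) = 649.52 m.
1° of latitude spans πR/180 = 111195 m; at latitude φ, 1° of longitude spans that × cos φ = 70938.1 m, so Δλ = 649.52 / 70938.1 × 3600 = 32.962″.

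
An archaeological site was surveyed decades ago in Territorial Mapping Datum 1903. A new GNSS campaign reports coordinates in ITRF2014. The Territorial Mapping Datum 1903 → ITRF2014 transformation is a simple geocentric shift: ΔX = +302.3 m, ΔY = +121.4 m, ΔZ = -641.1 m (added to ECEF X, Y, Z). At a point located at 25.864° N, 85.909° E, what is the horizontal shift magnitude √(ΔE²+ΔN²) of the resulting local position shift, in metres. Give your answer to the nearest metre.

The local east axis at (φ, λ) is (−sin λ, cos λ, 0), so ΔE = −sin(85.909°)·302.3 + cos(85.909°)·121.4 = -292.87 m.
The local north axis is (−sin φ cos λ, −sin φ sin λ, cos φ), giving ΔN = -9.408 − 52.824 − 576.882 = -639.11 m.
Horizontal magnitude = √(ΔE² + ΔN²) = √((-292.87)² + (-639.11)²) = 703.02 m.

703 m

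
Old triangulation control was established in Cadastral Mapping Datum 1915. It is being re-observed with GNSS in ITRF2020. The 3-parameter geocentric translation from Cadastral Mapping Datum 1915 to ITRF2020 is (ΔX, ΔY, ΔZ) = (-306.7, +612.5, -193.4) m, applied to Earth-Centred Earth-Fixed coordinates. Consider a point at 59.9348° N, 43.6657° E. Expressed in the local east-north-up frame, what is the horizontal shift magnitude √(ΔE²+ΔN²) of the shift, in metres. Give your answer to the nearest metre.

709 m

At φ = 59.9348°, λ = 43.6657°: sin φ = 0.865456, cos φ = 0.500985, sin λ = 0.690449, cos λ = 0.723381.
ΔE = −sin λ·ΔX + cos λ·ΔY = −(0.690449)·(-306.7) + (0.723381)·(612.5) = 654.83 m.
ΔN = −sin φ cos λ·ΔX − sin φ sin λ·ΔY + cos φ·ΔZ = −(0.865456)(0.723381)(-306.7) − (0.865456)(0.690449)(612.5) + (0.500985)(-193.4) = -270.88 m.
Horizontal magnitude = √(ΔE² + ΔN²) = √(654.83² + (-270.88)²) = 708.65 m.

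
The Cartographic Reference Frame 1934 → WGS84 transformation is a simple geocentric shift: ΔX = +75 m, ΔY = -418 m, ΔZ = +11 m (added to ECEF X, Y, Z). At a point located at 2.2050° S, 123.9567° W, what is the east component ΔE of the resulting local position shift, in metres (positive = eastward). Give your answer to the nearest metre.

ΔE = 296 m

At φ = -2.2050°, λ = -123.9567°: sin φ = -0.038475, cos φ = 0.999260, sin λ = -0.829460, cos λ = -0.558566.
ΔE = −sin λ·ΔX + cos λ·ΔY = −(-0.829460)·(75) + (-0.558566)·(-418) = 295.69 m.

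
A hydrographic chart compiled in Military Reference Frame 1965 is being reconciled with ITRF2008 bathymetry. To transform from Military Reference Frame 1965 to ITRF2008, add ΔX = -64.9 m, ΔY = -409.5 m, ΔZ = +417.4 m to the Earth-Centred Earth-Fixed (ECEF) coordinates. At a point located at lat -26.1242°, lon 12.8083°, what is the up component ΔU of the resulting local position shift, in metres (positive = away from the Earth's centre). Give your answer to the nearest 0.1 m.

ΔU = -322.1 m

The local up (radial) axis is (cos φ cos λ, cos φ sin λ, sin φ), giving ΔU = -56.820 − 81.508 − 183.789 = -322.12 m.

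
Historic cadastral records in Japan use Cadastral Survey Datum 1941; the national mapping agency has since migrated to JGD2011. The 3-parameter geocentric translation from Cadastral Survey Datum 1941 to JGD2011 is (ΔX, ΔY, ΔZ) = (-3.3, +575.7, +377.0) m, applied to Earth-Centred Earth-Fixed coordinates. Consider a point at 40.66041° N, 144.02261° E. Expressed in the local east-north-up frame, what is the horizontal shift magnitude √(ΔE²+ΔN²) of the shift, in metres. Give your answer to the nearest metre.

The local east axis at (φ, λ) is (−sin λ, cos λ, 0), so ΔE = −sin(144.02261°)·(-3.3) + cos(144.02261°)·575.7 = -463.95 m.
The local north axis is (−sin φ cos λ, −sin φ sin λ, cos φ), giving ΔN = -1.740 − 220.365 + 285.986 = 63.88 m.
Horizontal magnitude = √(ΔE² + ΔN²) = √((-463.95)² + 63.88²) = 468.32 m.

468 m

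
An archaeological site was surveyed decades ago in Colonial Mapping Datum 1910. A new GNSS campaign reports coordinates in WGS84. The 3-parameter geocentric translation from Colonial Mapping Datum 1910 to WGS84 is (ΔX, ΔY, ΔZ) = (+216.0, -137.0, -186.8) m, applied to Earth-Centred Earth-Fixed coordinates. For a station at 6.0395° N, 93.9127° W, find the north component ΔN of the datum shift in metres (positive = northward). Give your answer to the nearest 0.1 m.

At φ = 6.0395°, λ = -93.9127°: sin φ = 0.105214, cos φ = 0.994450, sin λ = -0.997669, cos λ = -0.068236.
ΔN = −sin φ cos λ·ΔX − sin φ sin λ·ΔY + cos φ·ΔZ = −(0.105214)(-0.068236)(216.0) − (0.105214)(-0.997669)(-137.0) + (0.994450)(-186.8) = -198.59 m.

ΔN = -198.6 m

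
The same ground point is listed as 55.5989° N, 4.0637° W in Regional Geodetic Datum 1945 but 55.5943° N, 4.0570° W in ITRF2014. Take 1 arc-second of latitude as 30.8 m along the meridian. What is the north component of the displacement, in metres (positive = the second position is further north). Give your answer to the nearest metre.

ΔN = -510 m

Δφ = 55.5943° − 55.5989° = -0.0046°; Δλ = -4.0570° − -4.0637° = +0.0067°.
1° of latitude = 3600 × 30.80 = 110880 m.
ΔN = Δφ × 110880 = -510.0 m; ΔE = Δλ × 110880 × cos(55.5989°) = +0.0067 × 110880 × 0.564983 = 419.7 m.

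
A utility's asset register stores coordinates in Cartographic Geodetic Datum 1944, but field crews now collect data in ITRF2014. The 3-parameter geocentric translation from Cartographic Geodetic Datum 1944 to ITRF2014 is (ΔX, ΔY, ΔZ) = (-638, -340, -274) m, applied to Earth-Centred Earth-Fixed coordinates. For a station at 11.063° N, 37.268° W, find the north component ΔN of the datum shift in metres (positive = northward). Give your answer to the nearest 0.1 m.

ΔN = -211.0 m

The local north axis is (−sin φ cos λ, −sin φ sin λ, cos φ), giving ΔN = 97.427 − 39.507 − 268.908 = -210.99 m.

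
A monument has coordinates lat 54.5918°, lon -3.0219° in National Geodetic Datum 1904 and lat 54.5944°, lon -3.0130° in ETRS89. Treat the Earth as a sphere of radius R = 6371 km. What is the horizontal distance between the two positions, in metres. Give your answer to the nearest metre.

642 m

Δφ = 54.5944° − 54.5918° = +0.0026°; Δλ = -3.0130° − -3.0219° = +0.0089°.
1° along a meridian = πR/180 = 111195 m.
ΔN = Δφ × 111195 = 289.1 m; ΔE = Δλ × 111195 × cos(54.5918°) = +0.0089 × 111195 × 0.579398 = 573.4 m.
Distance = √(ΔE² + ΔN²) = √(573.4² + 289.1²) = 642.2 m.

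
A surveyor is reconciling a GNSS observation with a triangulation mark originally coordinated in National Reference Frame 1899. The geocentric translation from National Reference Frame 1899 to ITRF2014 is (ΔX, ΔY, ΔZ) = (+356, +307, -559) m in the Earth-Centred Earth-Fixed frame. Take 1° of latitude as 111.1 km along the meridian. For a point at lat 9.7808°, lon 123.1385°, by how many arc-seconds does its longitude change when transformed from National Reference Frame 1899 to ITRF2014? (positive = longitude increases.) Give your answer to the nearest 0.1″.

Δλ = -15.3″

sin φ = 0.169879, cos φ = 0.985465, sin λ = 0.837352, cos λ = -0.546665.
East component: ΔE = −sin λ·ΔX + cos λ·ΔY = −(0.837352)(356) + (-0.546665)(307) = -465.92 m.
1° of latitude spans 111100 m; at latitude φ, 1° of longitude spans that × cos φ = 109485.1 m, so Δλ = -465.92 / 109485.1 × 3600 = -15.320″.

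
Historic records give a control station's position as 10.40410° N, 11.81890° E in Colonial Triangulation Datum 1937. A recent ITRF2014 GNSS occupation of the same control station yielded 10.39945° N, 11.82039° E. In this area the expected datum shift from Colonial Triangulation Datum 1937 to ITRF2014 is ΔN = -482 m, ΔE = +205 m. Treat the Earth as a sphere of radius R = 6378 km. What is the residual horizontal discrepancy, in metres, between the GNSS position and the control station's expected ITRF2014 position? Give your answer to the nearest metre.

Observed coordinate differences: Δφ = -0.00465°, Δλ = +0.00149°.
Converting to metres (1° lat = 111317 m, cos φ = 0.983559): observed ΔN = -517.6 m, observed ΔE = 163.1 m.
Subtracting the expected shift leaves a residual of -517.6 − (-482) = -35.6 m north and 163.1 − (205) = -41.9 m east.
Residual distance = √((-35.6)² + (-41.9)²) = 55.0 m.

55 m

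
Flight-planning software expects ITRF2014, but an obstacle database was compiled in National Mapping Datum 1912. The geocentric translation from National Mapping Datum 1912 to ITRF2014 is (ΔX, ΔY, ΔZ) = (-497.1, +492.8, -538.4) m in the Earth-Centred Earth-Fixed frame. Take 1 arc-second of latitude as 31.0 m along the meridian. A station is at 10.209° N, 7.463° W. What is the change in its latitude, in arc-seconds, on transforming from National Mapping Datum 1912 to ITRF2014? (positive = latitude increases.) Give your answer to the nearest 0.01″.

sin φ = 0.177239, cos φ = 0.984168, sin λ = -0.129886, cos λ = 0.991529.
North component: ΔN = −sin φ cos λ·ΔX − sin φ sin λ·ΔY + cos φ·ΔZ = −(0.177239)(0.991529)(-497.1) − (0.177239)(-0.129886)(492.8) + (0.984168)(-538.4) = -431.17 m.
1° of latitude spans 3600 × 31.00 = 111600 m, so Δφ = -431.17 / 111600 × 3600 = -13.909″.

Δφ = -13.91″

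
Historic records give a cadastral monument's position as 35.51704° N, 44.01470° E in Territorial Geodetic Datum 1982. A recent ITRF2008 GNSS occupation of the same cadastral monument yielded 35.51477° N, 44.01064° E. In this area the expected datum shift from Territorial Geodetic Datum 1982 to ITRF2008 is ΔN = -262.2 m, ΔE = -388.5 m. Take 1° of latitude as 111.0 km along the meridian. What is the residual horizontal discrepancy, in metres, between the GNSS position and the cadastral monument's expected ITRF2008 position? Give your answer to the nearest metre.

24 m

Observed coordinate differences: Δφ = -0.00227°, Δλ = -0.00406°.
Converting to metres (1° lat = 111000 m, cos φ = 0.813943): observed ΔN = -252.0 m, observed ΔE = -366.8 m.
Subtracting the expected shift leaves a residual of -252.0 − (-262.2) = 10.2 m north and -366.8 − (-388.5) = 21.7 m east.
Residual distance = √(10.2² + 21.7²) = 24.0 m.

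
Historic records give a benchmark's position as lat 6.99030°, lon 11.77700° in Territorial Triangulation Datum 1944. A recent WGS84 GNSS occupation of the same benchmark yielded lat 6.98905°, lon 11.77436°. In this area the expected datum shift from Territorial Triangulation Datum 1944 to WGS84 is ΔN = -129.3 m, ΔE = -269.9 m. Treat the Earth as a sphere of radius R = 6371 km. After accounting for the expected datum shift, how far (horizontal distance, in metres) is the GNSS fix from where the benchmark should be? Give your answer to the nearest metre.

Observed coordinate differences: Δφ = -0.00125°, Δλ = -0.00264°.
Converting to metres (1° lat = 111195 m, cos φ = 0.992567): observed ΔN = -139.0 m, observed ΔE = -291.4 m.
Subtracting the expected shift leaves a residual of -139.0 − (-129.3) = -9.7 m north and -291.4 − (-269.9) = -21.5 m east.
Residual distance = √((-9.7)² + (-21.5)²) = 23.6 m.

24 m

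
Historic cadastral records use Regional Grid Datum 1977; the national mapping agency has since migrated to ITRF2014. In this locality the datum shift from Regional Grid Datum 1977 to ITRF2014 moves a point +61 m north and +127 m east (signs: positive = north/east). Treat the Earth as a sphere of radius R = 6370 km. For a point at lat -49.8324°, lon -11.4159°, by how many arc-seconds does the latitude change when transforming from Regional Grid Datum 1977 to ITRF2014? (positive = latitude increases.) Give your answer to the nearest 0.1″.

Δφ = 2.0″

On a sphere of radius R, 1 rad of latitude = R, so Δφ = ΔN / R = 61.0 / 6370000 = 9.5761e-06 rad = 1.975″.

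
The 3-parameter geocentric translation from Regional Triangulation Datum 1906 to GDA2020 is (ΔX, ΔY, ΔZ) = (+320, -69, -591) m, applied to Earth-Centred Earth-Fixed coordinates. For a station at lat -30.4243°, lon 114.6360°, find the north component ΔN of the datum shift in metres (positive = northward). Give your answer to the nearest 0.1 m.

The local north axis is (−sin φ cos λ, −sin φ sin λ, cos φ), giving ΔN = -67.550 − 31.761 − 509.619 = -608.93 m.

ΔN = -608.9 m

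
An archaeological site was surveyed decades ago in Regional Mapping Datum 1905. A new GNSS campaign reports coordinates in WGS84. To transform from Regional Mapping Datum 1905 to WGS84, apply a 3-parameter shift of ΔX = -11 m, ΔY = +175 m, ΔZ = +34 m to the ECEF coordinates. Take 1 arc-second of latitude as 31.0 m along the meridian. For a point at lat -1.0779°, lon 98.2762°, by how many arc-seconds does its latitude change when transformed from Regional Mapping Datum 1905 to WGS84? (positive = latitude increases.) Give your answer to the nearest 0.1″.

Δφ = 1.2″

sin φ = -0.018812, cos φ = 0.999823, sin λ = 0.989586, cos λ = -0.143945.
North component: ΔN = −sin φ cos λ·ΔX − sin φ sin λ·ΔY + cos φ·ΔZ = −(-0.018812)(-0.143945)(-11) − (-0.018812)(0.989586)(175) + (0.999823)(34) = 37.28 m.
1° of latitude spans 3600 × 31.00 = 111600 m, so Δφ = 37.28 / 111600 × 3600 = 1.203″.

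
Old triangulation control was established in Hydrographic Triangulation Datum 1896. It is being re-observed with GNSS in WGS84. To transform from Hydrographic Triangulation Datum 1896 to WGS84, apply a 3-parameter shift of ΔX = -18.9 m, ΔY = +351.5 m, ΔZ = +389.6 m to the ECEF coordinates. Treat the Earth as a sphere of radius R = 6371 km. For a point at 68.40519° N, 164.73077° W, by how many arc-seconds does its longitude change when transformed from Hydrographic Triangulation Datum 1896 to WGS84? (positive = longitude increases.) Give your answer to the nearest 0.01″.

Δλ = -30.27″

sin φ = 0.929810, cos φ = 0.368040, sin λ = -0.263355, cos λ = -0.964699.
East component: ΔE = −sin λ·ΔX + cos λ·ΔY = −(-0.263355)(-18.9) + (-0.964699)(351.5) = -344.07 m.
1° of latitude spans πR/180 = 111195 m; at latitude φ, 1° of longitude spans that × cos φ = 40924.2 m, so Δλ = -344.07 / 40924.2 × 3600 = -30.267″.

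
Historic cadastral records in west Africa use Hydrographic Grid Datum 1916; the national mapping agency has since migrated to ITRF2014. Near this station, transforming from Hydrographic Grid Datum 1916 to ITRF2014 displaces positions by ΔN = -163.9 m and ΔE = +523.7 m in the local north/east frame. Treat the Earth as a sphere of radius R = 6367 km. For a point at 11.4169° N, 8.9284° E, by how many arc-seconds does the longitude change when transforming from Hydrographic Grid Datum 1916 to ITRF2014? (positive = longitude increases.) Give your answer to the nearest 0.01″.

Δλ = 17.31″

At latitude 11.4169°, cos φ = 0.980213.
One radian of longitude at latitude φ spans R cos φ, so Δλ = ΔE / (R cos φ) = 523.7 / (6367000 × 0.980213) = 8.3913e-05 rad = 17.308″.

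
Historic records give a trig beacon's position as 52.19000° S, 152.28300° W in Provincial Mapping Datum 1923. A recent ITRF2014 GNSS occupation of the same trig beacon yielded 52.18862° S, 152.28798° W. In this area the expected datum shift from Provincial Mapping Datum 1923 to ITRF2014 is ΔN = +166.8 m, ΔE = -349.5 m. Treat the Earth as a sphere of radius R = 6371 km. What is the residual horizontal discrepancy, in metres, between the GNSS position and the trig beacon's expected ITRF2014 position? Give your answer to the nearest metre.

Observed coordinate differences: Δφ = +0.00138°, Δλ = -0.00498°.
Converting to metres (1° lat = 111195 m, cos φ = 0.613045): observed ΔN = 153.4 m, observed ΔE = -339.5 m.
Subtracting the expected shift leaves a residual of 153.4 − (166.8) = -13.4 m north and -339.5 − (-349.5) = 10.0 m east.
Residual distance = √((-13.4)² + 10.0²) = 16.7 m.

17 m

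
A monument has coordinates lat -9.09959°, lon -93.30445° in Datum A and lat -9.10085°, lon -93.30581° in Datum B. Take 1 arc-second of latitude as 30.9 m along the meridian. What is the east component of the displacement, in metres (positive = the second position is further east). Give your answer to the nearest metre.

ΔE = -149 m

Δφ = -9.10085° − -9.09959° = -0.00126°; Δλ = -93.30581° − -93.30445° = -0.00136°.
1° of latitude = 3600 × 30.90 = 111240 m.
ΔN = Δφ × 111240 = -140.2 m; ΔE = Δλ × 111240 × cos(-9.09959°) = -0.00136 × 111240 × 0.987415 = -149.4 m.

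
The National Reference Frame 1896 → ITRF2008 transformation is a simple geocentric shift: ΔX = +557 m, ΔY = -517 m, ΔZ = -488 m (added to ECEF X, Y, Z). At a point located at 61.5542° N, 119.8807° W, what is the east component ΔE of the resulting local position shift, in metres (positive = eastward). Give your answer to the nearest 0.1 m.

ΔE = 740.5 m

The local east axis at (φ, λ) is (−sin λ, cos λ, 0), so ΔE = −sin(-119.8807°)·557 + cos(-119.8807°)·(-517) = 740.52 m.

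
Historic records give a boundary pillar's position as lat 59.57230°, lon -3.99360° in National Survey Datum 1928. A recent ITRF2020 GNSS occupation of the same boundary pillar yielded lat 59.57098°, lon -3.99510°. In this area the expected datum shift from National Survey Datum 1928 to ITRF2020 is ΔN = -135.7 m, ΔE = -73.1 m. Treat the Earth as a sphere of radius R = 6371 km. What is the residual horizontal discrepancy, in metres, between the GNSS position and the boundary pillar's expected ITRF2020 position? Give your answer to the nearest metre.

16 m

Observed coordinate differences: Δφ = -0.00132°, Δλ = -0.00150°.
Converting to metres (1° lat = 111195 m, cos φ = 0.506451): observed ΔN = -146.8 m, observed ΔE = -84.5 m.
Subtracting the expected shift leaves a residual of -146.8 − (-135.7) = -11.1 m north and -84.5 − (-73.1) = -11.4 m east.
Residual distance = √((-11.1)² + (-11.4)²) = 15.9 m.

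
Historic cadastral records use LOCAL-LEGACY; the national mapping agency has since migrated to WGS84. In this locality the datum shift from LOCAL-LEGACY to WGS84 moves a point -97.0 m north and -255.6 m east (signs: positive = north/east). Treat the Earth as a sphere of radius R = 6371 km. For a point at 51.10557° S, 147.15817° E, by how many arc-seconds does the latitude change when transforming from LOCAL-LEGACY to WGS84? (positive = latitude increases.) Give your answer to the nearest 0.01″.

On a sphere of radius R, 1 rad of latitude = R, so Δφ = ΔN / R = -97.0 / 6371000 = -1.5225e-05 rad = -3.140″.

Δφ = -3.14″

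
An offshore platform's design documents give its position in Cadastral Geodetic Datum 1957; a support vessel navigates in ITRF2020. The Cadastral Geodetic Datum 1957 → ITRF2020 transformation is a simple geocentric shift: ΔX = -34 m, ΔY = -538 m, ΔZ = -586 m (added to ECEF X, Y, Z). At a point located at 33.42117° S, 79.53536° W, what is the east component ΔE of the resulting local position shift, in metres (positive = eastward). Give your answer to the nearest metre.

At φ = -33.42117°, λ = -79.53536°: sin φ = -0.550789, cos φ = 0.834644, sin λ = -0.983367, cos λ = 0.181629.
ΔE = −sin λ·ΔX + cos λ·ΔY = −(-0.983367)·(-34) + (0.181629)·(-538) = -131.15 m.

ΔE = -131 m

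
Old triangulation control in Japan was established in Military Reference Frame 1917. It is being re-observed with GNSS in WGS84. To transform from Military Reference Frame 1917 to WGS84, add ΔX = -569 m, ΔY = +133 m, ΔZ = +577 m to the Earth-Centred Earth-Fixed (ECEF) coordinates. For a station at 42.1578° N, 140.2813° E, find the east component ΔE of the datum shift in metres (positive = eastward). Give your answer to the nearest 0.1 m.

ΔE = 261.3 m

At φ = 42.1578°, λ = 140.2813°: sin φ = 0.671175, cos φ = 0.741299, sin λ = 0.639019, cos λ = -0.769191.
ΔE = −sin λ·ΔX + cos λ·ΔY = −(0.639019)·(-569) + (-0.769191)·(133) = 261.30 m.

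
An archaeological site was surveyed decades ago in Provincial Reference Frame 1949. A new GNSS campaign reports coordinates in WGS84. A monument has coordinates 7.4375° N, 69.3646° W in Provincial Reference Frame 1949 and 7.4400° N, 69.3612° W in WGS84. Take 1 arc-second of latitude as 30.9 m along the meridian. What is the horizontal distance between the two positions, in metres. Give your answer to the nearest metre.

467 m

Δφ = 7.4400° − 7.4375° = +0.0025°; Δλ = -69.3612° − -69.3646° = +0.0034°.
1° of latitude = 3600 × 30.90 = 111240 m.
ΔN = Δφ × 111240 = 278.1 m; ΔE = Δλ × 111240 × cos(7.4375°) = +0.0034 × 111240 × 0.991587 = 375.0 m.
Distance = √(ΔE² + ΔN²) = √(375.0² + 278.1²) = 466.9 m.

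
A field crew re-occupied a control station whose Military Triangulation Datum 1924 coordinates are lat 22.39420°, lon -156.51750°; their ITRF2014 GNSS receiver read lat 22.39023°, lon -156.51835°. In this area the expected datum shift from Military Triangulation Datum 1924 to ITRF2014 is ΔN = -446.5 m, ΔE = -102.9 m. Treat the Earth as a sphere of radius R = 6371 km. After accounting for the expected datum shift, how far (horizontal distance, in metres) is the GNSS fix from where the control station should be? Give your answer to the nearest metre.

Observed coordinate differences: Δφ = -0.00397°, Δλ = -0.00085°.
Converting to metres (1° lat = 111195 m, cos φ = 0.924585): observed ΔN = -441.4 m, observed ΔE = -87.4 m.
Subtracting the expected shift leaves a residual of -441.4 − (-446.5) = 5.1 m north and -87.4 − (-102.9) = 15.5 m east.
Residual distance = √(5.1² + 15.5²) = 16.3 m.

16 m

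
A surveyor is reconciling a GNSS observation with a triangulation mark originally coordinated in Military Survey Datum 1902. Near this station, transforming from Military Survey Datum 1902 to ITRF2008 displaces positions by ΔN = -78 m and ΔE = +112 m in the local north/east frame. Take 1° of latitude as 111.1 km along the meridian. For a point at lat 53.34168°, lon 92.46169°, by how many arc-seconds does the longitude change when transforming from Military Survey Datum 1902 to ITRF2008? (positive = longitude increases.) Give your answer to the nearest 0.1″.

At latitude 53.34168°, cos φ = 0.597042.
1° of longitude at this latitude = 111.1 × cos φ = 66.33 km, so Δλ = 112.0 / 66331.3 = 0.0016885° = 6.079″.

Δλ = 6.1″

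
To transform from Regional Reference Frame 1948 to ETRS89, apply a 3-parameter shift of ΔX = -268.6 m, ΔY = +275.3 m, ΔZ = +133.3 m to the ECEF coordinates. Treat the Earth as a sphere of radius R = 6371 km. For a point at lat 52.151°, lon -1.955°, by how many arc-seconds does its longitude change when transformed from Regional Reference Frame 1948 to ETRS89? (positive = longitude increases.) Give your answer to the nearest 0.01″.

sin φ = 0.789631, cos φ = 0.613583, sin λ = -0.034115, cos λ = 0.999418.
East component: ΔE = −sin λ·ΔX + cos λ·ΔY = −(-0.034115)(-268.6) + (0.999418)(275.3) = 265.98 m.
1° of latitude spans πR/180 = 111195 m; at latitude φ, 1° of longitude spans that × cos φ = 68227.3 m, so Δλ = 265.98 / 68227.3 × 3600 = 14.034″.

Δλ = 14.03″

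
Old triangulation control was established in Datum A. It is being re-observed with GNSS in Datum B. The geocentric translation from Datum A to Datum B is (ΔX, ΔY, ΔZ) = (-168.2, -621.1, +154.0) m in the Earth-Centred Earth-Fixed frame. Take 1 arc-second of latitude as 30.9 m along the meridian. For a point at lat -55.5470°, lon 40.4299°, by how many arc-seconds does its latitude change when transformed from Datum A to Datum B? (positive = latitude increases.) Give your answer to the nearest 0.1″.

Δφ = -11.3″

sin φ = -0.824591, cos φ = 0.565730, sin λ = 0.648517, cos λ = 0.761200.
North component: ΔN = −sin φ cos λ·ΔX − sin φ sin λ·ΔY + cos φ·ΔZ = −(-0.824591)(0.761200)(-168.2) − (-0.824591)(0.648517)(-621.1) + (0.565730)(154.0) = -350.59 m.
1° of latitude spans 3600 × 30.90 = 111240 m, so Δφ = -350.59 / 111240 × 3600 = -11.346″.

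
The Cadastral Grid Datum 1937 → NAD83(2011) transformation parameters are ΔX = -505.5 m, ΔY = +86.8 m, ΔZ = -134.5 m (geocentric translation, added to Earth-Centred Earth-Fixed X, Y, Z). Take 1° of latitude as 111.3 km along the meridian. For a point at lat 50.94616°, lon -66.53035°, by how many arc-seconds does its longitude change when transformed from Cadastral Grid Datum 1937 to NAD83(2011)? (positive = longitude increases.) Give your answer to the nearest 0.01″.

sin φ = 0.776554, cos φ = 0.630050, sin λ = -0.917271, cos λ = 0.398263.
East component: ΔE = −sin λ·ΔX + cos λ·ΔY = −(-0.917271)(-505.5) + (0.398263)(86.8) = -429.11 m.
1° of latitude spans 111300 m; at latitude φ, 1° of longitude spans that × cos φ = 70124.6 m, so Δλ = -429.11 / 70124.6 × 3600 = -22.029″.

Δλ = -22.03″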